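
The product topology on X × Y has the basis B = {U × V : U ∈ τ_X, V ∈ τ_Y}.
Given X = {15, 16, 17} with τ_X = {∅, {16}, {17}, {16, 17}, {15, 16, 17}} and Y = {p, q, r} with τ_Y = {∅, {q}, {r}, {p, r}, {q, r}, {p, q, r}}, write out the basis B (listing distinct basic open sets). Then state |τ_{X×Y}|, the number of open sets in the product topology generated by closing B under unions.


Basis B = {∅ × ∅, {16} × {q}, {16} × {r}, {17} × {q}, {17} × {r}, {16} × {p, r}, {16} × {q, r}, {16, 17} × {q}, {16, 17} × {r}, {17} × {p, r}, {17} × {q, r}, {15, 16, 17} × {q}, {15, 16, 17} × {r}, {16} × {p, q, r}, {17} × {p, q, r}, {16, 17} × {p, r}, {16, 17} × {q, r}, {15, 16, 17} × {p, r}, {15, 16, 17} × {q, r}, {16, 17} × {p, q, r}, {15, 16, 17} × {p, q, r}}; |τ_{X×Y}| = 70.

Enumerate products U × V with U ∈ τ_X, V ∈ τ_Y (deduplicated):
  ∅ × ∅ = {} (∅)
  {16} × {q} = {(16,q)}
  {16} × {r} = {(16,r)}
  {17} × {q} = {(17,q)}
  {17} × {r} = {(17,r)}
  {16} × {p, r} = {(16,p), (16,r)}
  {16} × {q, r} = {(16,q), (16,r)}
  {16, 17} × {q} = {(16,q), (17,q)}
  {16, 17} × {r} = {(16,r), (17,r)}
  {17} × {p, r} = {(17,p), (17,r)}
  {17} × {q, r} = {(17,q), (17,r)}
  {15, 16, 17} × {q} = {(15,q), (16,q), (17,q)}
  {15, 16, 17} × {r} = {(15,r), (16,r), (17,r)}
  {16} × {p, q, r} = {(16,p), (16,q), (16,r)}
  {17} × {p, q, r} = {(17,p), (17,q), (17,r)}
  {16, 17} × {p, r} = {(16,p), (16,r), (17,p), (17,r)}
  {16, 17} × {q, r} = {(16,q), (16,r), (17,q), (17,r)}
  {15, 16, 17} × {p, r} = {(15,p), (15,r), (16,p), (16,r), (17,p), (17,r)}
  {15, 16, 17} × {q, r} = {(15,q), (15,r), (16,q), (16,r), (17,q), (17,r)}
  {16, 17} × {p, q, r} = {(16,p), (16,q), (16,r), (17,p), (17,q), (17,r)}
  {15, 16, 17} × {p, q, r} = {(15,p), (15,q), (15,r), (16,p), (16,q), (16,r), (17,p), (17,q), (17,r)}
These 21 distinct sets form the basis B.
Close under arbitrary unions to get τ_{X×Y}; counting gives |τ_{X×Y}| = 70.


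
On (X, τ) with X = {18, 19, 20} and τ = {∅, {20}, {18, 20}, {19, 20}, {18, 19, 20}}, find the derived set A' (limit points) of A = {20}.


A' = {18, 19}

For each x ∈ X, list the open sets U ∈ τ with x ∈ U, then check whether U ∩ (A ∖ {x}) ≠ ∅ for every such U.
  x = 18: opens ∋ x are {18, 20}, {18, 19, 20}; each meets A ∖ {18}, so x IS a limit point.
  x = 19: opens ∋ x are {19, 20}, {18, 19, 20}; each meets A ∖ {19}, so x IS a limit point.
  x = 20: open {20} ∋ x has {20} ∩ (A ∖ {20}) = ∅, so x is NOT a limit point.
Collecting: A' = {18, 19}.


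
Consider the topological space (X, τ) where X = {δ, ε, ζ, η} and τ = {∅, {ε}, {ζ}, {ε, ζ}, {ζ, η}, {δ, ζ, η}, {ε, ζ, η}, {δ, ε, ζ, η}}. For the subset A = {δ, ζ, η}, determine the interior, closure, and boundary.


int(A) = {δ, ζ, η}, cl(A) = {δ, ζ, η}, ∂A = ∅.

Closed sets in (X, τ) are complements of opens:
  closed(X, τ) = {∅, {δ}, {ε}, {δ, ε}, {δ, η}, {δ, ε, η}, {δ, ζ, η}, {δ, ε, ζ, η}}.
int(A) = ⋃ {U ∈ τ : U ⊆ A}. Opens contained in A: ∅, {ζ}, {ζ, η}, {δ, ζ, η}.
Taking the union of these: int(A) = {δ, ζ, η}.
cl(A) = ⋂ {C closed : A ⊆ C}. Closed sets containing A: {δ, ζ, η}, {δ, ε, ζ, η}.
Intersecting these: cl(A) = {δ, ζ, η}.
∂A = cl(A) ∖ int(A) = {δ, ζ, η} ∖ {δ, ζ, η} = ∅.


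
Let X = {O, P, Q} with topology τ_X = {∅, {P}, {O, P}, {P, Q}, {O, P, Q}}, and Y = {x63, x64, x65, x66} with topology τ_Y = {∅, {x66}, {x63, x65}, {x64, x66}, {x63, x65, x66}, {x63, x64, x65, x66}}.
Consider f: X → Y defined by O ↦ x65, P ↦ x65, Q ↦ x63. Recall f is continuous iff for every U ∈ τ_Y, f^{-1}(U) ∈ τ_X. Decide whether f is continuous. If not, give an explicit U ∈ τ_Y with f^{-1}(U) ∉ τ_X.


f IS continuous.

Compute f^{-1}(U) for each U ∈ τ_Y:
  U = ∅: f^{-1}(U) = ∅ ∈ τ_X ✓.
  U = {x66}: f^{-1}(U) = ∅ ∈ τ_X ✓.
  U = {x63, x65}: f^{-1}(U) = {O, P, Q} ∈ τ_X ✓.
  U = {x64, x66}: f^{-1}(U) = ∅ ∈ τ_X ✓.
  U = {x63, x65, x66}: f^{-1}(U) = {O, P, Q} ∈ τ_X ✓.
  U = {x63, x64, x65, x66}: f^{-1}(U) = {O, P, Q} ∈ τ_X ✓.
Every preimage lies in τ_X, so f IS continuous.


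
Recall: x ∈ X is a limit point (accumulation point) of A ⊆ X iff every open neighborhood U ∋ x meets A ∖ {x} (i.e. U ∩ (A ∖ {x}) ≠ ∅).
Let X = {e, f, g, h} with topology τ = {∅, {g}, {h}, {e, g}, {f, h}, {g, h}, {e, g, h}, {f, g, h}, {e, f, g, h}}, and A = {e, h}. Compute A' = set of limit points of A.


A' = {f}

For each x ∈ X, list the open sets U ∈ τ with x ∈ U, then check whether U ∩ (A ∖ {x}) ≠ ∅ for every such U.
  x = e: open {e, g} ∋ x has {e, g} ∩ (A ∖ {e}) = ∅, so x is NOT a limit point.
  x = f: opens ∋ x are {f, h}, {f, g, h}, {e, f, g, h}; each meets A ∖ {f}, so x IS a limit point.
  x = g: open {g} ∋ x has {g} ∩ (A ∖ {g}) = ∅, so x is NOT a limit point.
  x = h: open {h} ∋ x has {h} ∩ (A ∖ {h}) = ∅, so x is NOT a limit point.
Collecting: A' = {f}.


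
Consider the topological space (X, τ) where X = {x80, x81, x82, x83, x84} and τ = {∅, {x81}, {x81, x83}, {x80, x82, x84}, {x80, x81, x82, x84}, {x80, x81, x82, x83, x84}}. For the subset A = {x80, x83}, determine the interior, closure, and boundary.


int(A) = ∅, cl(A) = {x80, x82, x83, x84}, ∂A = {x80, x82, x83, x84}.

Closed sets in (X, τ) are complements of opens:
  closed(X, τ) = {∅, {x83}, {x81, x83}, {x80, x82, x84}, {x80, x82, x83, x84}, {x80, x81, x82, x83, x84}}.
int(A) = ⋃ {U ∈ τ : U ⊆ A}. Opens contained in A: ∅.
Taking the union of these: int(A) = ∅.
cl(A) = ⋂ {C closed : A ⊆ C}. Closed sets containing A: {x80, x82, x83, x84}, {x80, x81, x82, x83, x84}.
Intersecting these: cl(A) = {x80, x82, x83, x84}.
∂A = cl(A) ∖ int(A) = {x80, x82, x83, x84} ∖ ∅ = {x80, x82, x83, x84}.


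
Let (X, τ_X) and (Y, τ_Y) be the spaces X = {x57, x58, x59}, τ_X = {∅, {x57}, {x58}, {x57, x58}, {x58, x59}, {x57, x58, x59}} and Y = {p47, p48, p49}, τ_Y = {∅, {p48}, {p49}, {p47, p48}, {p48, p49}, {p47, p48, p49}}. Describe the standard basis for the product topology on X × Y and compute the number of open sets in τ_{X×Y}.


Basis B = {∅ × ∅, {x57} × {p48}, {x57} × {p49}, {x58} × {p48}, {x58} × {p49}, {x57} × {p47, p48}, {x57} × {p48, p49}, {x57, x58} × {p48}, {x57, x58} × {p49}, {x58} × {p47, p48}, {x58} × {p48, p49}, {x58, x59} × {p48}, {x58, x59} × {p49}, {x57} × {p47, p48, p49}, {x57, x58, x59} × {p48}, {x57, x58, x59} × {p49}, {x58} × {p47, p48, p49}, {x57, x58} × {p47, p48}, {x57, x58} × {p48, p49}, {x58, x59} × {p47, p48}, {x58, x59} × {p48, p49}, {x57, x58} × {p47, p48, p49}, {x57, x58, x59} × {p47, p48}, {x57, x58, x59} × {p48, p49}, {x58, x59} × {p47, p48, p49}, {x57, x58, x59} × {p47, p48, p49}}; |τ_{X×Y}| = 108.

Enumerate products U × V with U ∈ τ_X, V ∈ τ_Y (deduplicated):
  ∅ × ∅ = {} (∅)
  {x57} × {p48} = {(x57,p48)}
  {x57} × {p49} = {(x57,p49)}
  {x58} × {p48} = {(x58,p48)}
  {x58} × {p49} = {(x58,p49)}
  {x57} × {p47, p48} = {(x57,p47), (x57,p48)}
  {x57} × {p48, p49} = {(x57,p48), (x57,p49)}
  {x57, x58} × {p48} = {(x57,p48), (x58,p48)}
  {x57, x58} × {p49} = {(x57,p49), (x58,p49)}
  {x58} × {p47, p48} = {(x58,p47), (x58,p48)}
  {x58} × {p48, p49} = {(x58,p48), (x58,p49)}
  {x58, x59} × {p48} = {(x58,p48), (x59,p48)}
  {x58, x59} × {p49} = {(x58,p49), (x59,p49)}
  {x57} × {p47, p48, p49} = {(x57,p47), (x57,p48), (x57,p49)}
  {x57, x58, x59} × {p48} = {(x57,p48), (x58,p48), (x59,p48)}
  {x57, x58, x59} × {p49} = {(x57,p49), (x58,p49), (x59,p49)}
  {x58} × {p47, p48, p49} = {(x58,p47), (x58,p48), (x58,p49)}
  {x57, x58} × {p47, p48} = {(x57,p47), (x57,p48), (x58,p47), (x58,p48)}
  {x57, x58} × {p48, p49} = {(x57,p48), (x57,p49), (x58,p48), (x58,p49)}
  {x58, x59} × {p47, p48} = {(x58,p47), (x58,p48), (x59,p47), (x59,p48)}
  {x58, x59} × {p48, p49} = {(x58,p48), (x58,p49), (x59,p48), (x59,p49)}
  {x57, x58} × {p47, p48, p49} = {(x57,p47), (x57,p48), (x57,p49), (x58,p47), (x58,p48), (x58,p49)}
  {x57, x58, x59} × {p47, p48} = {(x57,p47), (x57,p48), (x58,p47), (x58,p48), (x59,p47), (x59,p48)}
  {x57, x58, x59} × {p48, p49} = {(x57,p48), (x57,p49), (x58,p48), (x58,p49), (x59,p48), (x59,p49)}
  {x58, x59} × {p47, p48, p49} = {(x58,p47), (x58,p48), (x58,p49), (x59,p47), (x59,p48), (x59,p49)}
  {x57, x58, x59} × {p47, p48, p49} = {(x57,p47), (x57,p48), (x57,p49), (x58,p47), (x58,p48), (x58,p49), (x59,p47), (x59,p48), (x59,p49)}
These 26 distinct sets form the basis B.
Close under arbitrary unions to get τ_{X×Y}; counting gives |τ_{X×Y}| = 108.


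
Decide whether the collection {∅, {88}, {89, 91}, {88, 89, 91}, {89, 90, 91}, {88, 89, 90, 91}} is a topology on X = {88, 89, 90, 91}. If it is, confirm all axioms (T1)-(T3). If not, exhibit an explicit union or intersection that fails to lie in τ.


τ IS a topology on X.

Axiom (T1): ∅ ∈ τ? Yes; X ∈ τ? Yes.
Axiom (T2/T3): check pairwise unions and intersections of members of τ.
All pairwise intersections and unions checked — each lies in τ. Therefore τ satisfies (T1), (T2), (T3): it IS a topology on X.


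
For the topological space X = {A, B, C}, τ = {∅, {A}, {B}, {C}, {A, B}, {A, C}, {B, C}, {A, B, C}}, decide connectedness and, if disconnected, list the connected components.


(X, τ) is disconnected; components = [{A}, {B}, {C}].

Find clopen sets (U ∈ τ with X ∖ U ∈ τ):
  U = ∅, X ∖ U = {A, B, C} — both open, so U is clopen.
  U = {A}, X ∖ U = {B, C} — both open, so U is clopen.
  U = {B}, X ∖ U = {A, C} — both open, so U is clopen.
  U = {C}, X ∖ U = {A, B} — both open, so U is clopen.
  U = {A, B}, X ∖ U = {C} — both open, so U is clopen.
  U = {A, C}, X ∖ U = {B} — both open, so U is clopen.
  U = {B, C}, X ∖ U = {A} — both open, so U is clopen.
  U = {A, B, C}, X ∖ U = ∅ — both open, so U is clopen.
Nontrivial clopen(s) exist: e.g. {A}. So (X, τ) is disconnected.
Compute connected components by grouping points that agree on all clopens:
  component: {A}
  component: {B}
  component: {C}


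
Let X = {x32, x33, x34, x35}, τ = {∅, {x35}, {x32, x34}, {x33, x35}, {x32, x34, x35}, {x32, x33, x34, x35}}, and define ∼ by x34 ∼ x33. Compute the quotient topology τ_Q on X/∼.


X/∼ = {[x32], [x33=x34], [x35]}; |τ_Q| = 3.

Equivalence classes: [x32], [x33=x34], [x35].
Quotient map π: X → X/∼ sends x32 ↦ [x32], x33 ↦ [x33=x34], x34 ↦ [x33=x34], x35 ↦ [x35].
For each subset V ⊆ X/∼, compute π^{-1}(V) ⊆ X and check whether π^{-1}(V) ∈ τ. V is open in τ_Q iff π^{-1}(V) ∈ τ.
  V = {}: π^{-1}(V) = ∅ ∈ τ ✓.
  V = {[x32]}: π^{-1}(V) = {x32} ∉ τ ✗.
  V = {[x33=x34]}: π^{-1}(V) = {x33, x34} ∉ τ ✗.
  V = {[x32], [x33=x34]}: π^{-1}(V) = {x32, x33, x34} ∉ τ ✗.
  V = {[x35]}: π^{-1}(V) = {x35} ∈ τ ✓.
  V = {[x32], [x35]}: π^{-1}(V) = {x32, x35} ∉ τ ✗.
  V = {[x33=x34], [x35]}: π^{-1}(V) = {x33, x34, x35} ∉ τ ✗.
  V = {[x32], [x33=x34], [x35]}: π^{-1}(V) = {x32, x33, x34, x35} ∈ τ ✓.
Open sets in the quotient: τ_Q = {{}, {[x35]}, {[x32], [x33=x34], [x35]}} (3 elements).


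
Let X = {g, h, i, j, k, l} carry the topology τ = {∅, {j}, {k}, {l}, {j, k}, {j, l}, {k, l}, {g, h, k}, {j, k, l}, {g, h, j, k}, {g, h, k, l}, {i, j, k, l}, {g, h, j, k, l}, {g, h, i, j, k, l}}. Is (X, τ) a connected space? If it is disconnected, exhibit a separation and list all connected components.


(X, τ) is connected.

Find clopen sets (U ∈ τ with X ∖ U ∈ τ):
  U = ∅, X ∖ U = {g, h, i, j, k, l} — both open, so U is clopen.
  U = {g, h, i, j, k, l}, X ∖ U = ∅ — both open, so U is clopen.
Only trivial clopens (∅ and X) exist, so (X, τ) is connected.
Compute connected components by grouping points that agree on all clopens:
  component: {g, h, i, j, k, l}


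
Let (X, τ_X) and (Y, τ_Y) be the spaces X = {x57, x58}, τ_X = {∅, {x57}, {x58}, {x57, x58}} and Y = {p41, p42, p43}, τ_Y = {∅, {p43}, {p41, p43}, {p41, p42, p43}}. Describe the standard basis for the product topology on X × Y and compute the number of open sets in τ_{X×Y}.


Basis B = {∅ × ∅, {x57} × {p43}, {x58} × {p43}, {x57} × {p41, p43}, {x57, x58} × {p43}, {x58} × {p41, p43}, {x57} × {p41, p42, p43}, {x58} × {p41, p42, p43}, {x57, x58} × {p41, p43}, {x57, x58} × {p41, p42, p43}}; |τ_{X×Y}| = 16.

Enumerate products U × V with U ∈ τ_X, V ∈ τ_Y (deduplicated):
  ∅ × ∅ = {} (∅)
  {x57} × {p43} = {(x57,p43)}
  {x58} × {p43} = {(x58,p43)}
  {x57} × {p41, p43} = {(x57,p41), (x57,p43)}
  {x57, x58} × {p43} = {(x57,p43), (x58,p43)}
  {x58} × {p41, p43} = {(x58,p41), (x58,p43)}
  {x57} × {p41, p42, p43} = {(x57,p41), (x57,p42), (x57,p43)}
  {x58} × {p41, p42, p43} = {(x58,p41), (x58,p42), (x58,p43)}
  {x57, x58} × {p41, p43} = {(x57,p41), (x57,p43), (x58,p41), (x58,p43)}
  {x57, x58} × {p41, p42, p43} = {(x57,p41), (x57,p42), (x57,p43), (x58,p41), (x58,p42), (x58,p43)}
These 10 distinct sets form the basis B.
Close under arbitrary unions to get τ_{X×Y}; counting gives |τ_{X×Y}| = 16.


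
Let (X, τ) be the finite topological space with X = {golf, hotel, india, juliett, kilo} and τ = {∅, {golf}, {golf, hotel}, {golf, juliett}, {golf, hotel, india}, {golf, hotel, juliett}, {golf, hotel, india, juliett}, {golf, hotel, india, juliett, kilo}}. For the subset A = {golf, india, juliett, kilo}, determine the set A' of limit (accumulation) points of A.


A' = {hotel, india, juliett, kilo}

For each x ∈ X, list the open sets U ∈ τ with x ∈ U, then check whether U ∩ (A ∖ {x}) ≠ ∅ for every such U.
  x = golf: open {golf} ∋ x has {golf} ∩ (A ∖ {golf}) = ∅, so x is NOT a limit point.
  x = hotel: opens ∋ x are {golf, hotel}, {golf, hotel, india}, {golf, hotel, juliett}, {golf, hotel, india, juliett}, {golf, hotel, india, juliett, kilo}; each meets A ∖ {hotel}, so x IS a limit point.
  x = india: opens ∋ x are {golf, hotel, india}, {golf, hotel, india, juliett}, {golf, hotel, india, juliett, kilo}; each meets A ∖ {india}, so x IS a limit point.
  x = juliett: opens ∋ x are {golf, juliett}, {golf, hotel, juliett}, {golf, hotel, india, juliett}, {golf, hotel, india, juliett, kilo}; each meets A ∖ {juliett}, so x IS a limit point.
  x = kilo: opens ∋ x are {golf, hotel, india, juliett, kilo}; each meets A ∖ {kilo}, so x IS a limit point.
Collecting: A' = {hotel, india, juliett, kilo}.


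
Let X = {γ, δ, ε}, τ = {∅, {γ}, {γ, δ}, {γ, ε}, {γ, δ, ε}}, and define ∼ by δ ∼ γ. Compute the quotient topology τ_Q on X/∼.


X/∼ = {[γ=δ], [ε]}; |τ_Q| = 3.

Equivalence classes: [γ=δ], [ε].
Quotient map π: X → X/∼ sends γ ↦ [γ=δ], δ ↦ [γ=δ], ε ↦ [ε].
For each subset V ⊆ X/∼, compute π^{-1}(V) ⊆ X and check whether π^{-1}(V) ∈ τ. V is open in τ_Q iff π^{-1}(V) ∈ τ.
  V = {}: π^{-1}(V) = ∅ ∈ τ ✓.
  V = {[γ=δ]}: π^{-1}(V) = {γ, δ} ∈ τ ✓.
  V = {[ε]}: π^{-1}(V) = {ε} ∉ τ ✗.
  V = {[γ=δ], [ε]}: π^{-1}(V) = {γ, δ, ε} ∈ τ ✓.
Open sets in the quotient: τ_Q = {{}, {[γ=δ]}, {[γ=δ], [ε]}} (3 elements).


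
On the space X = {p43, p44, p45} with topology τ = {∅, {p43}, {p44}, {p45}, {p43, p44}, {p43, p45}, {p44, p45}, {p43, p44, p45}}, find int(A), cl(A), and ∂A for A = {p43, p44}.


int(A) = {p43, p44}, cl(A) = {p43, p44}, ∂A = ∅.

Closed sets in (X, τ) are complements of opens:
  closed(X, τ) = {∅, {p43}, {p44}, {p45}, {p43, p44}, {p43, p45}, {p44, p45}, {p43, p44, p45}}.
int(A) = ⋃ {U ∈ τ : U ⊆ A}. Opens contained in A: ∅, {p43}, {p44}, {p43, p44}.
Taking the union of these: int(A) = {p43, p44}.
cl(A) = ⋂ {C closed : A ⊆ C}. Closed sets containing A: {p43, p44}, {p43, p44, p45}.
Intersecting these: cl(A) = {p43, p44}.
∂A = cl(A) ∖ int(A) = {p43, p44} ∖ {p43, p44} = ∅.


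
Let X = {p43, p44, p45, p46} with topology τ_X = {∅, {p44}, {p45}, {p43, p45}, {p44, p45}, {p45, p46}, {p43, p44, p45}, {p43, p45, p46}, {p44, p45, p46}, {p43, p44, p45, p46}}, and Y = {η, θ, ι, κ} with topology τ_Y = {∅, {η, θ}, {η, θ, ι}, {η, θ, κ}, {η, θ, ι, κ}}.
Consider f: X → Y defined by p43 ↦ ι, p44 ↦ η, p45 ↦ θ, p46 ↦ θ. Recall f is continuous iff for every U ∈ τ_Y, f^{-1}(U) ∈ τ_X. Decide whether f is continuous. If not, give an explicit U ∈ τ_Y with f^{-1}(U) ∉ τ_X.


f IS continuous.

Compute f^{-1}(U) for each U ∈ τ_Y:
  U = ∅: f^{-1}(U) = ∅ ∈ τ_X ✓.
  U = {η, θ}: f^{-1}(U) = {p44, p45, p46} ∈ τ_X ✓.
  U = {η, θ, ι}: f^{-1}(U) = {p43, p44, p45, p46} ∈ τ_X ✓.
  U = {η, θ, κ}: f^{-1}(U) = {p44, p45, p46} ∈ τ_X ✓.
  U = {η, θ, ι, κ}: f^{-1}(U) = {p43, p44, p45, p46} ∈ τ_X ✓.
Every preimage lies in τ_X, so f IS continuous.


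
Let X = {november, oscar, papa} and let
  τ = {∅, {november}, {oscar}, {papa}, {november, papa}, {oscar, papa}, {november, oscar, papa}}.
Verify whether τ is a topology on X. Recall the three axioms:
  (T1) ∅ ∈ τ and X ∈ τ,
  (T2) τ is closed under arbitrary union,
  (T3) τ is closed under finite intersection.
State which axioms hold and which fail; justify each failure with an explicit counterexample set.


τ is NOT a topology on X.

Axiom (T1): ∅ ∈ τ? Yes; X ∈ τ? Yes.
Axiom (T2/T3): check pairwise unions and intersections of members of τ.
Counterexample for (T2): {november} ∪ {oscar} = {november, oscar} ∉ τ. Therefore τ is NOT a topology.


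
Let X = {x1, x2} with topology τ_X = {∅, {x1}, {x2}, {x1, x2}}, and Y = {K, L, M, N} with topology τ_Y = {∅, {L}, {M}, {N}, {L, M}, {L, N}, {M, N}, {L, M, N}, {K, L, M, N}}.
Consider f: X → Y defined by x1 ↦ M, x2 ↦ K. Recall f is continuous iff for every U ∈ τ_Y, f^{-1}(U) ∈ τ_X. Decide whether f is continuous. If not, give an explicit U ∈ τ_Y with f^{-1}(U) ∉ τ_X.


f IS continuous.

Compute f^{-1}(U) for each U ∈ τ_Y:
  U = ∅: f^{-1}(U) = ∅ ∈ τ_X ✓.
  U = {L}: f^{-1}(U) = ∅ ∈ τ_X ✓.
  U = {M}: f^{-1}(U) = {x1} ∈ τ_X ✓.
  U = {N}: f^{-1}(U) = ∅ ∈ τ_X ✓.
  U = {L, M}: f^{-1}(U) = {x1} ∈ τ_X ✓.
  U = {L, N}: f^{-1}(U) = ∅ ∈ τ_X ✓.
  U = {M, N}: f^{-1}(U) = {x1} ∈ τ_X ✓.
  U = {L, M, N}: f^{-1}(U) = {x1} ∈ τ_X ✓.
  U = {K, L, M, N}: f^{-1}(U) = {x1, x2} ∈ τ_X ✓.
Every preimage lies in τ_X, so f IS continuous.


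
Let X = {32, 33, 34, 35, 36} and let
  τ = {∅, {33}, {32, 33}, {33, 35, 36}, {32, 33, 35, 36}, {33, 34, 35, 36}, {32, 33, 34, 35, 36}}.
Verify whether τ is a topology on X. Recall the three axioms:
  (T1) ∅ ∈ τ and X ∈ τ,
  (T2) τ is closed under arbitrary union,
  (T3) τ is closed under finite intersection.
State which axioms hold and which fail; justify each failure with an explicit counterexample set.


τ IS a topology on X.

Axiom (T1): ∅ ∈ τ? Yes; X ∈ τ? Yes.
Axiom (T2/T3): check pairwise unions and intersections of members of τ.
All pairwise intersections and unions checked — each lies in τ. Therefore τ satisfies (T1), (T2), (T3): it IS a topology on X.


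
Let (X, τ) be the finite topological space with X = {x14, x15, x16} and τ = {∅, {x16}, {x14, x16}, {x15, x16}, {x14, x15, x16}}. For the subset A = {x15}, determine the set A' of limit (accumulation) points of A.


A' = ∅

For each x ∈ X, list the open sets U ∈ τ with x ∈ U, then check whether U ∩ (A ∖ {x}) ≠ ∅ for every such U.
  x = x14: open {x14, x16} ∋ x has {x14, x16} ∩ (A ∖ {x14}) = ∅, so x is NOT a limit point.
  x = x15: open {x15, x16} ∋ x has {x15, x16} ∩ (A ∖ {x15}) = ∅, so x is NOT a limit point.
  x = x16: open {x16} ∋ x has {x16} ∩ (A ∖ {x16}) = ∅, so x is NOT a limit point.
Collecting: A' = ∅.


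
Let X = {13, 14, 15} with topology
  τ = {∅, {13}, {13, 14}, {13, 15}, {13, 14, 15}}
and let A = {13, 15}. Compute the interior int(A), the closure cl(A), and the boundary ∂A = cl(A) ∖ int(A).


int(A) = {13, 15}, cl(A) = {13, 14, 15}, ∂A = {14}.

Closed sets in (X, τ) are complements of opens:
  closed(X, τ) = {∅, {14}, {15}, {14, 15}, {13, 14, 15}}.
int(A) = ⋃ {U ∈ τ : U ⊆ A}. Opens contained in A: ∅, {13}, {13, 15}.
Taking the union of these: int(A) = {13, 15}.
cl(A) = ⋂ {C closed : A ⊆ C}. Closed sets containing A: {13, 14, 15}.
Intersecting these: cl(A) = {13, 14, 15}.
∂A = cl(A) ∖ int(A) = {13, 14, 15} ∖ {13, 15} = {14}.


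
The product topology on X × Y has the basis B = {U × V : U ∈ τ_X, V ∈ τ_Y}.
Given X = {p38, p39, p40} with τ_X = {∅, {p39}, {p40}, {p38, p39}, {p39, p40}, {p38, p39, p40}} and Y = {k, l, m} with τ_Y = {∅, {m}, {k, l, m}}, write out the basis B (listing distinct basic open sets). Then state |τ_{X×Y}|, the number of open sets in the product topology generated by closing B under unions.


Basis B = {∅ × ∅, {p39} × {m}, {p40} × {m}, {p38, p39} × {m}, {p39, p40} × {m}, {p38, p39, p40} × {m}, {p39} × {k, l, m}, {p40} × {k, l, m}, {p38, p39} × {k, l, m}, {p39, p40} × {k, l, m}, {p38, p39, p40} × {k, l, m}}; |τ_{X×Y}| = 18.

Enumerate products U × V with U ∈ τ_X, V ∈ τ_Y (deduplicated):
  ∅ × ∅ = {} (∅)
  {p39} × {m} = {(p39,m)}
  {p40} × {m} = {(p40,m)}
  {p38, p39} × {m} = {(p38,m), (p39,m)}
  {p39, p40} × {m} = {(p39,m), (p40,m)}
  {p38, p39, p40} × {m} = {(p38,m), (p39,m), (p40,m)}
  {p39} × {k, l, m} = {(p39,k), (p39,l), (p39,m)}
  {p40} × {k, l, m} = {(p40,k), (p40,l), (p40,m)}
  {p38, p39} × {k, l, m} = {(p38,k), (p38,l), (p38,m), (p39,k), (p39,l), (p39,m)}
  {p39, p40} × {k, l, m} = {(p39,k), (p39,l), (p39,m), (p40,k), (p40,l), (p40,m)}
  {p38, p39, p40} × {k, l, m} = {(p38,k), (p38,l), (p38,m), (p39,k), (p39,l), (p39,m), (p40,k), (p40,l), (p40,m)}
These 11 distinct sets form the basis B.
Close under arbitrary unions to get τ_{X×Y}; counting gives |τ_{X×Y}| = 18.


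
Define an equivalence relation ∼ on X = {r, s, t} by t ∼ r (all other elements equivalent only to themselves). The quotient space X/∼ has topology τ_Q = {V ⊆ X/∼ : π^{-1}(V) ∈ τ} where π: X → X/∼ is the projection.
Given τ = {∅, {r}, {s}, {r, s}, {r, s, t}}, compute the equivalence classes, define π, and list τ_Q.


X/∼ = {[r=t], [s]}; |τ_Q| = 3.

Equivalence classes: [r=t], [s].
Quotient map π: X → X/∼ sends r ↦ [r=t], s ↦ [s], t ↦ [r=t].
For each subset V ⊆ X/∼, compute π^{-1}(V) ⊆ X and check whether π^{-1}(V) ∈ τ. V is open in τ_Q iff π^{-1}(V) ∈ τ.
  V = {}: π^{-1}(V) = ∅ ∈ τ ✓.
  V = {[r=t]}: π^{-1}(V) = {r, t} ∉ τ ✗.
  V = {[s]}: π^{-1}(V) = {s} ∈ τ ✓.
  V = {[r=t], [s]}: π^{-1}(V) = {r, s, t} ∈ τ ✓.
Open sets in the quotient: τ_Q = {{}, {[s]}, {[r=t], [s]}} (3 elements).


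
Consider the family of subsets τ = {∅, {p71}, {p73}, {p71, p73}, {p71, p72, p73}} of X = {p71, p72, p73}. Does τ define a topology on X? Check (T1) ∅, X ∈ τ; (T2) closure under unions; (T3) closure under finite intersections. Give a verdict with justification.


τ IS a topology on X.

Axiom (T1): ∅ ∈ τ? Yes; X ∈ τ? Yes.
Axiom (T2/T3): check pairwise unions and intersections of members of τ.
All pairwise intersections and unions checked — each lies in τ. Therefore τ satisfies (T1), (T2), (T3): it IS a topology on X.


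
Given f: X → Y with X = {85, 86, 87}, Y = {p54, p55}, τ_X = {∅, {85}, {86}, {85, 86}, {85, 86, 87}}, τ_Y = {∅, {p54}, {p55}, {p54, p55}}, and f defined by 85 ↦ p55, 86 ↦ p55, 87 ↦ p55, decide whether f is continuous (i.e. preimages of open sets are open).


f IS continuous.

Compute f^{-1}(U) for each U ∈ τ_Y:
  U = ∅: f^{-1}(U) = ∅ ∈ τ_X ✓.
  U = {p54}: f^{-1}(U) = ∅ ∈ τ_X ✓.
  U = {p55}: f^{-1}(U) = {85, 86, 87} ∈ τ_X ✓.
  U = {p54, p55}: f^{-1}(U) = {85, 86, 87} ∈ τ_X ✓.
Every preimage lies in τ_X, so f IS continuous.


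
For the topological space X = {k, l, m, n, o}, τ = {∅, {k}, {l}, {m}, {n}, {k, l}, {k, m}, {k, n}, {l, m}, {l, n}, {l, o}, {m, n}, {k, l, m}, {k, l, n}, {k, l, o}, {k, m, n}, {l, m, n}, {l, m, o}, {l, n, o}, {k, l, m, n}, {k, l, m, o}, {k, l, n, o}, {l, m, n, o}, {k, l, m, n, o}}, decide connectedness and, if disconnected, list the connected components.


(X, τ) is disconnected; components = [{k}, {m}, {n}, {l, o}].

Find clopen sets (U ∈ τ with X ∖ U ∈ τ):
  U = ∅, X ∖ U = {k, l, m, n, o} — both open, so U is clopen.
  U = {k}, X ∖ U = {l, m, n, o} — both open, so U is clopen.
  U = {m}, X ∖ U = {k, l, n, o} — both open, so U is clopen.
  U = {n}, X ∖ U = {k, l, m, o} — both open, so U is clopen.
  U = {k, m}, X ∖ U = {l, n, o} — both open, so U is clopen.
  U = {k, n}, X ∖ U = {l, m, o} — both open, so U is clopen.
  U = {l, o}, X ∖ U = {k, m, n} — both open, so U is clopen.
  U = {m, n}, X ∖ U = {k, l, o} — both open, so U is clopen.
  U = {k, l, o}, X ∖ U = {m, n} — both open, so U is clopen.
  U = {k, m, n}, X ∖ U = {l, o} — both open, so U is clopen.
  U = {l, m, o}, X ∖ U = {k, n} — both open, so U is clopen.
  U = {l, n, o}, X ∖ U = {k, m} — both open, so U is clopen.
  U = {k, l, m, o}, X ∖ U = {n} — both open, so U is clopen.
  U = {k, l, n, o}, X ∖ U = {m} — both open, so U is clopen.
  U = {l, m, n, o}, X ∖ U = {k} — both open, so U is clopen.
  U = {k, l, m, n, o}, X ∖ U = ∅ — both open, so U is clopen.
Nontrivial clopen(s) exist: e.g. {k, m, n}. So (X, τ) is disconnected.
Compute connected components by grouping points that agree on all clopens:
  component: {k}
  component: {m}
  component: {n}
  component: {l, o}


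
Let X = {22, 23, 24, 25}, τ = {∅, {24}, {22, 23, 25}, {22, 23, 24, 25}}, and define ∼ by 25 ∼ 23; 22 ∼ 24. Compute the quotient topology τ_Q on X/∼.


X/∼ = {[22=24], [23=25]}; |τ_Q| = 2.

Equivalence classes: [22=24], [23=25].
Quotient map π: X → X/∼ sends 22 ↦ [22=24], 23 ↦ [23=25], 24 ↦ [22=24], 25 ↦ [23=25].
For each subset V ⊆ X/∼, compute π^{-1}(V) ⊆ X and check whether π^{-1}(V) ∈ τ. V is open in τ_Q iff π^{-1}(V) ∈ τ.
  V = {}: π^{-1}(V) = ∅ ∈ τ ✓.
  V = {[22=24]}: π^{-1}(V) = {22, 24} ∉ τ ✗.
  V = {[23=25]}: π^{-1}(V) = {23, 25} ∉ τ ✗.
  V = {[22=24], [23=25]}: π^{-1}(V) = {22, 23, 24, 25} ∈ τ ✓.
Open sets in the quotient: τ_Q = {{}, {[22=24], [23=25]}} (2 elements).


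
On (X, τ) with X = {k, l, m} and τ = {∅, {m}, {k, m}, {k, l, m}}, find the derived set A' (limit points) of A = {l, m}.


A' = {k, l}

For each x ∈ X, list the open sets U ∈ τ with x ∈ U, then check whether U ∩ (A ∖ {x}) ≠ ∅ for every such U.
  x = k: opens ∋ x are {k, m}, {k, l, m}; each meets A ∖ {k}, so x IS a limit point.
  x = l: opens ∋ x are {k, l, m}; each meets A ∖ {l}, so x IS a limit point.
  x = m: open {m} ∋ x has {m} ∩ (A ∖ {m}) = ∅, so x is NOT a limit point.
Collecting: A' = {k, l}.


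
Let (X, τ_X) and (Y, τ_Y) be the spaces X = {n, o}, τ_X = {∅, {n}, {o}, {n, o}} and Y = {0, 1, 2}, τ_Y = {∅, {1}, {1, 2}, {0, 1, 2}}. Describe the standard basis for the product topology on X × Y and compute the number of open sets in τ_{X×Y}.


Basis B = {∅ × ∅, {n} × {1}, {o} × {1}, {n} × {1, 2}, {n, o} × {1}, {o} × {1, 2}, {n} × {0, 1, 2}, {o} × {0, 1, 2}, {n, o} × {1, 2}, {n, o} × {0, 1, 2}}; |τ_{X×Y}| = 16.

Enumerate products U × V with U ∈ τ_X, V ∈ τ_Y (deduplicated):
  ∅ × ∅ = {} (∅)
  {n} × {1} = {(n,1)}
  {o} × {1} = {(o,1)}
  {n} × {1, 2} = {(n,1), (n,2)}
  {n, o} × {1} = {(n,1), (o,1)}
  {o} × {1, 2} = {(o,1), (o,2)}
  {n} × {0, 1, 2} = {(n,0), (n,1), (n,2)}
  {o} × {0, 1, 2} = {(o,0), (o,1), (o,2)}
  {n, o} × {1, 2} = {(n,1), (n,2), (o,1), (o,2)}
  {n, o} × {0, 1, 2} = {(n,0), (n,1), (n,2), (o,0), (o,1), (o,2)}
These 10 distinct sets form the basis B.
Close under arbitrary unions to get τ_{X×Y}; counting gives |τ_{X×Y}| = 16.


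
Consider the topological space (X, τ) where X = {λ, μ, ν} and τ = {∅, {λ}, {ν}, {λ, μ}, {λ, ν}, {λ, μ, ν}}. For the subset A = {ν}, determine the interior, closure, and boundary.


int(A) = {ν}, cl(A) = {ν}, ∂A = ∅.

Closed sets in (X, τ) are complements of opens:
  closed(X, τ) = {∅, {μ}, {ν}, {λ, μ}, {μ, ν}, {λ, μ, ν}}.
int(A) = ⋃ {U ∈ τ : U ⊆ A}. Opens contained in A: ∅, {ν}.
Taking the union of these: int(A) = {ν}.
cl(A) = ⋂ {C closed : A ⊆ C}. Closed sets containing A: {ν}, {μ, ν}, {λ, μ, ν}.
Intersecting these: cl(A) = {ν}.
∂A = cl(A) ∖ int(A) = {ν} ∖ {ν} = ∅.


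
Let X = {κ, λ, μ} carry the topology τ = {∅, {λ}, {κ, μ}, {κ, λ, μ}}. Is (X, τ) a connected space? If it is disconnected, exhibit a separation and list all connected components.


(X, τ) is disconnected; components = [{λ}, {κ, μ}].

Find clopen sets (U ∈ τ with X ∖ U ∈ τ):
  U = ∅, X ∖ U = {κ, λ, μ} — both open, so U is clopen.
  U = {λ}, X ∖ U = {κ, μ} — both open, so U is clopen.
  U = {κ, μ}, X ∖ U = {λ} — both open, so U is clopen.
  U = {κ, λ, μ}, X ∖ U = ∅ — both open, so U is clopen.
Nontrivial clopen(s) exist: e.g. {κ, μ}. So (X, τ) is disconnected.
Compute connected components by grouping points that agree on all clopens:
  component: {λ}
  component: {κ, μ}


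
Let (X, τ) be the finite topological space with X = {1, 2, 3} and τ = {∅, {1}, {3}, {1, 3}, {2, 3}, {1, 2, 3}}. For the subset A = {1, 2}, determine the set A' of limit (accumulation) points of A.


A' = ∅

For each x ∈ X, list the open sets U ∈ τ with x ∈ U, then check whether U ∩ (A ∖ {x}) ≠ ∅ for every such U.
  x = 1: open {1} ∋ x has {1} ∩ (A ∖ {1}) = ∅, so x is NOT a limit point.
  x = 2: open {2, 3} ∋ x has {2, 3} ∩ (A ∖ {2}) = ∅, so x is NOT a limit point.
  x = 3: open {3} ∋ x has {3} ∩ (A ∖ {3}) = ∅, so x is NOT a limit point.
Collecting: A' = ∅.


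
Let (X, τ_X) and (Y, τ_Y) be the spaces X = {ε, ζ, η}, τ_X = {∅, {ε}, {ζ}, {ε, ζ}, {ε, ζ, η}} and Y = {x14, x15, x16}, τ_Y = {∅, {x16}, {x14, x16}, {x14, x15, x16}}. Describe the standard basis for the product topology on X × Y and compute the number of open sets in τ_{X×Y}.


Basis B = {∅ × ∅, {ε} × {x16}, {ζ} × {x16}, {ε} × {x14, x16}, {ε, ζ} × {x16}, {ζ} × {x14, x16}, {ε} × {x14, x15, x16}, {ε, ζ, η} × {x16}, {ζ} × {x14, x15, x16}, {ε, ζ} × {x14, x16}, {ε, ζ} × {x14, x15, x16}, {ε, ζ, η} × {x14, x16}, {ε, ζ, η} × {x14, x15, x16}}; |τ_{X×Y}| = 30.

Enumerate products U × V with U ∈ τ_X, V ∈ τ_Y (deduplicated):
  ∅ × ∅ = {} (∅)
  {ε} × {x16} = {(ε,x16)}
  {ζ} × {x16} = {(ζ,x16)}
  {ε} × {x14, x16} = {(ε,x14), (ε,x16)}
  {ε, ζ} × {x16} = {(ε,x16), (ζ,x16)}
  {ζ} × {x14, x16} = {(ζ,x14), (ζ,x16)}
  {ε} × {x14, x15, x16} = {(ε,x14), (ε,x15), (ε,x16)}
  {ε, ζ, η} × {x16} = {(ε,x16), (ζ,x16), (η,x16)}
  {ζ} × {x14, x15, x16} = {(ζ,x14), (ζ,x15), (ζ,x16)}
  {ε, ζ} × {x14, x16} = {(ε,x14), (ε,x16), (ζ,x14), (ζ,x16)}
  {ε, ζ} × {x14, x15, x16} = {(ε,x14), (ε,x15), (ε,x16), (ζ,x14), (ζ,x15), (ζ,x16)}
  {ε, ζ, η} × {x14, x16} = {(ε,x14), (ε,x16), (ζ,x14), (ζ,x16), (η,x14), (η,x16)}
  {ε, ζ, η} × {x14, x15, x16} = {(ε,x14), (ε,x15), (ε,x16), (ζ,x14), (ζ,x15), (ζ,x16), (η,x14), (η,x15), (η,x16)}
These 13 distinct sets form the basis B.
Close under arbitrary unions to get τ_{X×Y}; counting gives |τ_{X×Y}| = 30.


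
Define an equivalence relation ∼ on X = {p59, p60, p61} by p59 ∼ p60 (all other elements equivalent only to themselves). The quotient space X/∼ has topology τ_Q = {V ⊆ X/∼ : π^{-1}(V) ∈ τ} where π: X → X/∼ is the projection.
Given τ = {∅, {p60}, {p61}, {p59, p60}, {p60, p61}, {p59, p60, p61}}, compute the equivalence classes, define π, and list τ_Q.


X/∼ = {[p59=p60], [p61]}; |τ_Q| = 4.

Equivalence classes: [p59=p60], [p61].
Quotient map π: X → X/∼ sends p59 ↦ [p59=p60], p60 ↦ [p59=p60], p61 ↦ [p61].
For each subset V ⊆ X/∼, compute π^{-1}(V) ⊆ X and check whether π^{-1}(V) ∈ τ. V is open in τ_Q iff π^{-1}(V) ∈ τ.
  V = {}: π^{-1}(V) = ∅ ∈ τ ✓.
  V = {[p59=p60]}: π^{-1}(V) = {p59, p60} ∈ τ ✓.
  V = {[p61]}: π^{-1}(V) = {p61} ∈ τ ✓.
  V = {[p59=p60], [p61]}: π^{-1}(V) = {p59, p60, p61} ∈ τ ✓.
Open sets in the quotient: τ_Q = {{}, {[p59=p60]}, {[p61]}, {[p59=p60], [p61]}} (4 elements).


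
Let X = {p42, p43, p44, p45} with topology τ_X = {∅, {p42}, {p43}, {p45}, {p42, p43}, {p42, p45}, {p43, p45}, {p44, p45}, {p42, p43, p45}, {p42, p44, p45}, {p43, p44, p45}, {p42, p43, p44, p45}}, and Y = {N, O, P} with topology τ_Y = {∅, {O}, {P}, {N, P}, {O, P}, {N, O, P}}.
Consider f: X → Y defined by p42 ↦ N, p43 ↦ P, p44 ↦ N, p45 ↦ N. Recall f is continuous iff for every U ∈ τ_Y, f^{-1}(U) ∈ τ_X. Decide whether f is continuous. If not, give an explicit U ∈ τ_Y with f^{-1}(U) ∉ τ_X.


f IS continuous.

Compute f^{-1}(U) for each U ∈ τ_Y:
  U = ∅: f^{-1}(U) = ∅ ∈ τ_X ✓.
  U = {O}: f^{-1}(U) = ∅ ∈ τ_X ✓.
  U = {P}: f^{-1}(U) = {p43} ∈ τ_X ✓.
  U = {N, P}: f^{-1}(U) = {p42, p43, p44, p45} ∈ τ_X ✓.
  U = {O, P}: f^{-1}(U) = {p43} ∈ τ_X ✓.
  U = {N, O, P}: f^{-1}(U) = {p42, p43, p44, p45} ∈ τ_X ✓.
Every preimage lies in τ_X, so f IS continuous.


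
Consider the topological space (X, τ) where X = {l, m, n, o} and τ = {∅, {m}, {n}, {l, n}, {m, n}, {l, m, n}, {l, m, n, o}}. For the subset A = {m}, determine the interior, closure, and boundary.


int(A) = {m}, cl(A) = {m, o}, ∂A = {o}.

Closed sets in (X, τ) are complements of opens:
  closed(X, τ) = {∅, {o}, {l, o}, {m, o}, {l, m, o}, {l, n, o}, {l, m, n, o}}.
int(A) = ⋃ {U ∈ τ : U ⊆ A}. Opens contained in A: ∅, {m}.
Taking the union of these: int(A) = {m}.
cl(A) = ⋂ {C closed : A ⊆ C}. Closed sets containing A: {m, o}, {l, m, o}, {l, m, n, o}.
Intersecting these: cl(A) = {m, o}.
∂A = cl(A) ∖ int(A) = {m, o} ∖ {m} = {o}.


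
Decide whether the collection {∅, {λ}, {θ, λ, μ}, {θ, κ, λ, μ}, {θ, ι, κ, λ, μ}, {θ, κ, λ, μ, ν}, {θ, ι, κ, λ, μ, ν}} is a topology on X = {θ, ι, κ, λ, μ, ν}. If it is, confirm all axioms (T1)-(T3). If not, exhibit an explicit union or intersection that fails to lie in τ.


τ IS a topology on X.

Axiom (T1): ∅ ∈ τ? Yes; X ∈ τ? Yes.
Axiom (T2/T3): check pairwise unions and intersections of members of τ.
All pairwise intersections and unions checked — each lies in τ. Therefore τ satisfies (T1), (T2), (T3): it IS a topology on X.


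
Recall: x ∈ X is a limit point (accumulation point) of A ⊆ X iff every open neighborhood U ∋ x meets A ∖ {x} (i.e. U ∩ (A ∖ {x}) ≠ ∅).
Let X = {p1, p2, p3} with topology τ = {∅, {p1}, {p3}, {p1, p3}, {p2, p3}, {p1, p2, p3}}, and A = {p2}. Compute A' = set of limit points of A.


A' = ∅

For each x ∈ X, list the open sets U ∈ τ with x ∈ U, then check whether U ∩ (A ∖ {x}) ≠ ∅ for every such U.
  x = p1: open {p1} ∋ x has {p1} ∩ (A ∖ {p1}) = ∅, so x is NOT a limit point.
  x = p2: open {p2, p3} ∋ x has {p2, p3} ∩ (A ∖ {p2}) = ∅, so x is NOT a limit point.
  x = p3: open {p3} ∋ x has {p3} ∩ (A ∖ {p3}) = ∅, so x is NOT a limit point.
Collecting: A' = ∅.


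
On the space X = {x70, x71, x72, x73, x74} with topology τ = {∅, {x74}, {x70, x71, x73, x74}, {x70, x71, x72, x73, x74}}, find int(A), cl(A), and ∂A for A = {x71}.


int(A) = ∅, cl(A) = {x70, x71, x72, x73}, ∂A = {x70, x71, x72, x73}.

Closed sets in (X, τ) are complements of opens:
  closed(X, τ) = {∅, {x72}, {x70, x71, x72, x73}, {x70, x71, x72, x73, x74}}.
int(A) = ⋃ {U ∈ τ : U ⊆ A}. Opens contained in A: ∅.
Taking the union of these: int(A) = ∅.
cl(A) = ⋂ {C closed : A ⊆ C}. Closed sets containing A: {x70, x71, x72, x73}, {x70, x71, x72, x73, x74}.
Intersecting these: cl(A) = {x70, x71, x72, x73}.
∂A = cl(A) ∖ int(A) = {x70, x71, x72, x73} ∖ ∅ = {x70, x71, x72, x73}.


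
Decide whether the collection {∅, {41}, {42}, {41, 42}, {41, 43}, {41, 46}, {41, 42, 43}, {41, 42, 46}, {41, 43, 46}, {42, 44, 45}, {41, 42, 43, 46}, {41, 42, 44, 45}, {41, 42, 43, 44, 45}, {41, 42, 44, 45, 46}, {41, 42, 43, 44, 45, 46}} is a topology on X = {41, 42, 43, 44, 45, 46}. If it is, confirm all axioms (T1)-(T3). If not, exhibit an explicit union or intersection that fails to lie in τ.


τ IS a topology on X.

Axiom (T1): ∅ ∈ τ? Yes; X ∈ τ? Yes.
Axiom (T2/T3): check pairwise unions and intersections of members of τ.
All pairwise intersections and unions checked — each lies in τ. Therefore τ satisfies (T1), (T2), (T3): it IS a topology on X.


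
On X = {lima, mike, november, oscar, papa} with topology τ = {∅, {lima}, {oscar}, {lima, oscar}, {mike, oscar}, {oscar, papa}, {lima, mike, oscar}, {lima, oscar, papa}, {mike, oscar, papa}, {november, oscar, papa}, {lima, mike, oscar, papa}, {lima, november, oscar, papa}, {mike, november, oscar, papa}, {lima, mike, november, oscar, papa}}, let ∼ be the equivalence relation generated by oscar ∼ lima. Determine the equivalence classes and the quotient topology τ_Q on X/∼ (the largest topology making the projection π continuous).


X/∼ = {[lima=oscar], [mike], [november], [papa]}; |τ_Q| = 7.

Equivalence classes: [lima=oscar], [mike], [november], [papa].
Quotient map π: X → X/∼ sends lima ↦ [lima=oscar], mike ↦ [mike], november ↦ [november], oscar ↦ [lima=oscar], papa ↦ [papa].
For each subset V ⊆ X/∼, compute π^{-1}(V) ⊆ X and check whether π^{-1}(V) ∈ τ. V is open in τ_Q iff π^{-1}(V) ∈ τ.
  V = {}: π^{-1}(V) = ∅ ∈ τ ✓.
  V = {[lima=oscar]}: π^{-1}(V) = {lima, oscar} ∈ τ ✓.
  V = {[mike]}: π^{-1}(V) = {mike} ∉ τ ✗.
  V = {[lima=oscar], [mike]}: π^{-1}(V) = {lima, mike, oscar} ∈ τ ✓.
  V = {[november]}: π^{-1}(V) = {november} ∉ τ ✗.
  V = {[lima=oscar], [november]}: π^{-1}(V) = {lima, november, oscar} ∉ τ ✗.
  V = {[mike], [november]}: π^{-1}(V) = {mike, november} ∉ τ ✗.
  V = {[lima=oscar], [mike], [november]}: π^{-1}(V) = {lima, mike, november, oscar} ∉ τ ✗.
  V = {[papa]}: π^{-1}(V) = {papa} ∉ τ ✗.
  V = {[lima=oscar], [papa]}: π^{-1}(V) = {lima, oscar, papa} ∈ τ ✓.
  V = {[mike], [papa]}: π^{-1}(V) = {mike, papa} ∉ τ ✗.
  V = {[lima=oscar], [mike], [papa]}: π^{-1}(V) = {lima, mike, oscar, papa} ∈ τ ✓.
  V = {[november], [papa]}: π^{-1}(V) = {november, papa} ∉ τ ✗.
  V = {[lima=oscar], [november], [papa]}: π^{-1}(V) = {lima, november, oscar, papa} ∈ τ ✓.
  V = {[mike], [november], [papa]}: π^{-1}(V) = {mike, november, papa} ∉ τ ✗.
  V = {[lima=oscar], [mike], [november], [papa]}: π^{-1}(V) = {lima, mike, november, oscar, papa} ∈ τ ✓.
Open sets in the quotient: τ_Q = {{}, {[lima=oscar]}, {[lima=oscar], [mike]}, {[lima=oscar], [papa]}, {[lima=oscar], [mike], [papa]}, {[lima=oscar], [november], [papa]}, {[lima=oscar], [mike], [november], [papa]}} (7 elements).


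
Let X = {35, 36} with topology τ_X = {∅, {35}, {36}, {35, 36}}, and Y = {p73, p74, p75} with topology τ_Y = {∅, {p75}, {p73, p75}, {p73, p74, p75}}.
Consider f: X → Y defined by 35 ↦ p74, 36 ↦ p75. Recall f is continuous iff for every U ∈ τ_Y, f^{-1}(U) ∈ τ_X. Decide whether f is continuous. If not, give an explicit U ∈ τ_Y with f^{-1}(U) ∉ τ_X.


f IS continuous.

Compute f^{-1}(U) for each U ∈ τ_Y:
  U = ∅: f^{-1}(U) = ∅ ∈ τ_X ✓.
  U = {p75}: f^{-1}(U) = {36} ∈ τ_X ✓.
  U = {p73, p75}: f^{-1}(U) = {36} ∈ τ_X ✓.
  U = {p73, p74, p75}: f^{-1}(U) = {35, 36} ∈ τ_X ✓.
Every preimage lies in τ_X, so f IS continuous.


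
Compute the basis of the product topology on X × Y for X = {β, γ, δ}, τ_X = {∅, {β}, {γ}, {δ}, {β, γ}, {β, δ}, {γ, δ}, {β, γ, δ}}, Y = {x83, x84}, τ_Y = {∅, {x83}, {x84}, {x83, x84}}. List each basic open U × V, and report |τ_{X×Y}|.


Basis B = {∅ × ∅, {β} × {x83}, {β} × {x84}, {γ} × {x83}, {γ} × {x84}, {δ} × {x83}, {δ} × {x84}, {β} × {x83, x84}, {β, γ} × {x83}, {β, δ} × {x83}, {β, γ} × {x84}, {β, δ} × {x84}, {γ} × {x83, x84}, {γ, δ} × {x83}, {γ, δ} × {x84}, {δ} × {x83, x84}, {β, γ, δ} × {x83}, {β, γ, δ} × {x84}, {β, γ} × {x83, x84}, {β, δ} × {x83, x84}, {γ, δ} × {x83, x84}, {β, γ, δ} × {x83, x84}}; |τ_{X×Y}| = 64.

Enumerate products U × V with U ∈ τ_X, V ∈ τ_Y (deduplicated):
  ∅ × ∅ = {} (∅)
  {β} × {x83} = {(β,x83)}
  {β} × {x84} = {(β,x84)}
  {γ} × {x83} = {(γ,x83)}
  {γ} × {x84} = {(γ,x84)}
  {δ} × {x83} = {(δ,x83)}
  {δ} × {x84} = {(δ,x84)}
  {β} × {x83, x84} = {(β,x83), (β,x84)}
  {β, γ} × {x83} = {(β,x83), (γ,x83)}
  {β, δ} × {x83} = {(β,x83), (δ,x83)}
  {β, γ} × {x84} = {(β,x84), (γ,x84)}
  {β, δ} × {x84} = {(β,x84), (δ,x84)}
  {γ} × {x83, x84} = {(γ,x83), (γ,x84)}
  {γ, δ} × {x83} = {(γ,x83), (δ,x83)}
  {γ, δ} × {x84} = {(γ,x84), (δ,x84)}
  {δ} × {x83, x84} = {(δ,x83), (δ,x84)}
  {β, γ, δ} × {x83} = {(β,x83), (γ,x83), (δ,x83)}
  {β, γ, δ} × {x84} = {(β,x84), (γ,x84), (δ,x84)}
  {β, γ} × {x83, x84} = {(β,x83), (β,x84), (γ,x83), (γ,x84)}
  {β, δ} × {x83, x84} = {(β,x83), (β,x84), (δ,x83), (δ,x84)}
  {γ, δ} × {x83, x84} = {(γ,x83), (γ,x84), (δ,x83), (δ,x84)}
  {β, γ, δ} × {x83, x84} = {(β,x83), (β,x84), (γ,x83), (γ,x84), (δ,x83), (δ,x84)}
These 22 distinct sets form the basis B.
Close under arbitrary unions to get τ_{X×Y}; counting gives |τ_{X×Y}| = 64.
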